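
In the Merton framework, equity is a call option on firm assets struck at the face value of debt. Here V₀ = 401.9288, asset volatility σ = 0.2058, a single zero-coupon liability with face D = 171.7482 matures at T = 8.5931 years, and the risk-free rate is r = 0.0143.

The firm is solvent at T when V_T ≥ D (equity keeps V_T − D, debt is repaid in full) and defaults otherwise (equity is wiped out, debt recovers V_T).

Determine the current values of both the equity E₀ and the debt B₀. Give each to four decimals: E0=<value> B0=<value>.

d₁ = [ln(V₀/D) + (r + σ²/2)T] / (σ√T)
   = [ln(401.9288/171.7482) + (0.0143 + 0.5·0.2058²)·8.5931] / (0.2058·√8.5931)
   = [0.850246 + 0.304856] / 0.603282 = 1.914696
d₂ = d₁ − σ√T = 1.914696 − 0.603282 = 1.311414
N(d₁) = 0.972234,  N(d₂) = 0.905141,  e^(−rT) = 0.884369
E₀ = V₀·N(d₁) − D·e^(−rT)·N(d₂)
   = 401.9288·0.972234 − 171.7482·0.884369·0.905141 = 253.288277
B₀ = V₀ − E₀ = 401.9288 − 253.288277 = 148.640523

E0=253.2883 B0=148.6405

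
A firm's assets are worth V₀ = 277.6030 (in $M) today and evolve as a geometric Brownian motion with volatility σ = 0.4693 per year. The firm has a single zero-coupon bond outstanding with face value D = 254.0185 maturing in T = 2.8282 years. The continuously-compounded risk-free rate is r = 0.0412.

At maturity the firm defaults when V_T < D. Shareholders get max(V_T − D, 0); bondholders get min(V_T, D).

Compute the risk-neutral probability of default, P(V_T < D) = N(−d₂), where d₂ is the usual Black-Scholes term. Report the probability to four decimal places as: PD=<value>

PD=0.5535

d₁ = [ln(V₀/D) + (r + σ²/2)T] / (σ√T)
   = [ln(277.6030/254.0185) + (0.0412 + 0.5·0.4693²)·2.8282] / (0.4693·√2.8282)
   = [0.088785 + 0.427967] / 0.789234 = 0.654751
d₂ = d₁ − σ√T = 0.654751 − 0.789234 = -0.134483
risk-neutral PD = N(−d₂) = N(0.134483) = 0.553489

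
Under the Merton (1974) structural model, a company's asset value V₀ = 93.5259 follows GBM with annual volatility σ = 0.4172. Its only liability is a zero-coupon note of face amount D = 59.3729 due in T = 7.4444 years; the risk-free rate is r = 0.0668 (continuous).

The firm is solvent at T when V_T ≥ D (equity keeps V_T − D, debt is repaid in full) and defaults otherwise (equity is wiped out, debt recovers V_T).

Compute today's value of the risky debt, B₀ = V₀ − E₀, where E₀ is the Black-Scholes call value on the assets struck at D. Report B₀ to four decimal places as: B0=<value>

B0=29.3346

d₁ = [ln(V₀/D) + (r + σ²/2)T] / (σ√T)
   = [ln(93.5259/59.3729) + (0.0668 + 0.5·0.4172²)·7.4444] / (0.4172·√7.4444)
   = [0.454401 + 1.145157] / 1.138306 = 1.405208
d₂ = d₁ − σ√T = 1.405208 − 1.138306 = 0.266902
N(d₁) = 0.920020,  N(d₂) = 0.605228,  e^(−rT) = 0.608179
E₀ = V₀·N(d₁) − D·e^(−rT)·N(d₂)
   = 93.5259·0.920020 − 59.3729·0.608179·0.605228 = 64.191348
B₀ = V₀ − E₀ = 93.5259 − 64.191348 = 29.334552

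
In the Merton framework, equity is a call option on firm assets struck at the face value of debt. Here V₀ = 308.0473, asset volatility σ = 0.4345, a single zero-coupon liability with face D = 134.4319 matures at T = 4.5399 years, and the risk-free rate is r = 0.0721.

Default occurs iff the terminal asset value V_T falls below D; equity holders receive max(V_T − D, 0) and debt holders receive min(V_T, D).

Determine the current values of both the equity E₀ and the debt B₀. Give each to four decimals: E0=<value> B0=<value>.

d₁ = [ln(V₀/D) + (r + σ²/2)T] / (σ√T)
   = [ln(308.0473/134.4319) + (0.0721 + 0.5·0.4345²)·4.5399] / (0.4345·√4.5399)
   = [0.829196 + 0.755871] / 0.925791 = 1.712122
d₂ = d₁ − σ√T = 1.712122 − 0.925791 = 0.786331
N(d₁) = 0.956563,  N(d₂) = 0.784163,  e^(−rT) = 0.720848
E₀ = V₀·N(d₁) − D·e^(−rT)·N(d₂)
   = 308.0473·0.956563 − 134.4319·0.720848·0.784163 = 218.677295
B₀ = V₀ − E₀ = 308.0473 − 218.677295 = 89.370005

E0=218.6773 B0=89.3700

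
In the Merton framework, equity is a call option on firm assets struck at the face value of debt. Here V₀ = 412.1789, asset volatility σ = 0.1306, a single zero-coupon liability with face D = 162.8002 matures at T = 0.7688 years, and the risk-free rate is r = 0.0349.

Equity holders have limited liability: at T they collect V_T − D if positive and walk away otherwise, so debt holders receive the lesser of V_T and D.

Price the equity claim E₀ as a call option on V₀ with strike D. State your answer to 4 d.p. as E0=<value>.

E0=253.6887

d₁ = [ln(V₀/D) + (r + σ²/2)T] / (σ√T)
   = [ln(412.1789/162.8002) + (0.0349 + 0.5·0.1306²)·0.7688] / (0.1306·√0.7688)
   = [0.928934 + 0.033388] / 0.114512 = 8.403695
d₂ = d₁ − σ√T = 8.403695 − 0.114512 = 8.289183
N(d₁) = 1.000000,  N(d₂) = 1.000000,  e^(−rT) = 0.973526
E₀ = V₀·N(d₁) − D·e^(−rT)·N(d₂)
   = 412.1789·1.000000 − 162.8002·0.973526·1.000000 = 253.688732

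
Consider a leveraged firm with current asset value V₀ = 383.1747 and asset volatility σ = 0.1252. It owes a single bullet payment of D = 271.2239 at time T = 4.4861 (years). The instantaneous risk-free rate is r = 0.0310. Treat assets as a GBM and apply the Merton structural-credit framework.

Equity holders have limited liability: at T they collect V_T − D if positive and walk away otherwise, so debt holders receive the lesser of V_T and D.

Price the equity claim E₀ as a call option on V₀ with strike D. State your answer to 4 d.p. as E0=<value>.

d₁ = [ln(V₀/D) + (r + σ²/2)T] / (σ√T)
   = [ln(383.1747/271.2239) + (0.0310 + 0.5·0.1252²)·4.4861] / (0.1252·√4.4861)
   = [0.345546 + 0.174229] / 0.265179 = 1.960094
d₂ = d₁ − σ√T = 1.960094 − 0.265179 = 1.694915
N(d₁) = 0.975008,  N(d₂) = 0.954954,  e^(−rT) = 0.870168
E₀ = V₀·N(d₁) − D·e^(−rT)·N(d₂)
   = 383.1747·0.975008 − 271.2239·0.870168·0.954954 = 148.219176

E0=148.2192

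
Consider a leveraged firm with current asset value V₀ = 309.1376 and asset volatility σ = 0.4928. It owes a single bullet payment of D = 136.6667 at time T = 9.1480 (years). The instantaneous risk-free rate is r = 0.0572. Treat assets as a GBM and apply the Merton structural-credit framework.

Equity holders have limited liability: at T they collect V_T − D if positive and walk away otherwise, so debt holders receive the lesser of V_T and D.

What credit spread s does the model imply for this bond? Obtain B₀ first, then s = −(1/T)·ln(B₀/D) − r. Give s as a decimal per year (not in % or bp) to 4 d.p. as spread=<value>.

d₁ = [ln(V₀/D) + (r + σ²/2)T] / (σ√T)
   = [ln(309.1376/136.6667) + (0.0572 + 0.5·0.4928²)·9.1480] / (0.4928·√9.1480)
   = [0.816241 + 1.634070] / 1.490506 = 1.643946
d₂ = d₁ − σ√T = 1.643946 − 1.490506 = 0.153440
N(d₁) = 0.949906,  N(d₂) = 0.560974,  e^(−rT) = 0.592582
E₀ = V₀·N(d₁) − D·e^(−rT)·N(d₂)
   = 309.1376·0.949906 − 136.6667·0.592582·0.560974 = 248.220551
B₀ = V₀ − E₀ = 309.1376 − 248.220551 = 60.917049
spread = −(1/T)·ln(B₀/D) − r = −(1/9.1480)·ln(60.917049/136.6667) − 0.0572 = 0.03112882

spread=0.0311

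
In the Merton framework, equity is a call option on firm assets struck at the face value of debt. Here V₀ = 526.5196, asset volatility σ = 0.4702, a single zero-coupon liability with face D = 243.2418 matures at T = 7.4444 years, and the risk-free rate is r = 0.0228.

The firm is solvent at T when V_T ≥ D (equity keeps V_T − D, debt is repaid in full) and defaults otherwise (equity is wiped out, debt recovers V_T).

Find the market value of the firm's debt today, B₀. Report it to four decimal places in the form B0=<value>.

B0=154.6906

d₁ = [ln(V₀/D) + (r + σ²/2)T] / (σ√T)
   = [ln(526.5196/243.2418) + (0.0228 + 0.5·0.4702²)·7.4444] / (0.4702·√7.4444)
   = [0.772233 + 0.992666] / 1.282914 = 1.375696
d₂ = d₁ − σ√T = 1.375696 − 1.282914 = 0.092782
N(d₁) = 0.915542,  N(d₂) = 0.536962,  e^(−rT) = 0.843891
E₀ = V₀·N(d₁) − D·e^(−rT)·N(d₂)
   = 526.5196·0.915542 − 243.2418·0.843891·0.536962 = 371.829014
B₀ = V₀ − E₀ = 526.5196 − 371.829014 = 154.690586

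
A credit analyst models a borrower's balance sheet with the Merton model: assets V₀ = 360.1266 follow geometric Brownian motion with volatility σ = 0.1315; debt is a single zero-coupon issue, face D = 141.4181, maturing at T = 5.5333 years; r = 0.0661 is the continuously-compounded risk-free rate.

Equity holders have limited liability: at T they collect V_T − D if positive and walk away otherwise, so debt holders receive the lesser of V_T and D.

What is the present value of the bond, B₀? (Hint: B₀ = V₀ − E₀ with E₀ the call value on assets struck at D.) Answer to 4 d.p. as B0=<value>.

B0=98.0981

d₁ = [ln(V₀/D) + (r + σ²/2)T] / (σ√T)
   = [ln(360.1266/141.4181) + (0.0661 + 0.5·0.1315²)·5.5333] / (0.1315·√5.5333)
   = [0.934735 + 0.413593] / 0.309327 = 4.358907
d₂ = d₁ − σ√T = 4.358907 − 0.309327 = 4.049580
N(d₁) = 0.999993,  N(d₂) = 0.999974,  e^(−rT) = 0.693675
E₀ = V₀·N(d₁) − D·e^(−rT)·N(d₂)
   = 360.1266·0.999993 − 141.4181·0.693675·0.999974 = 262.028504
B₀ = V₀ − E₀ = 360.1266 − 262.028504 = 98.098096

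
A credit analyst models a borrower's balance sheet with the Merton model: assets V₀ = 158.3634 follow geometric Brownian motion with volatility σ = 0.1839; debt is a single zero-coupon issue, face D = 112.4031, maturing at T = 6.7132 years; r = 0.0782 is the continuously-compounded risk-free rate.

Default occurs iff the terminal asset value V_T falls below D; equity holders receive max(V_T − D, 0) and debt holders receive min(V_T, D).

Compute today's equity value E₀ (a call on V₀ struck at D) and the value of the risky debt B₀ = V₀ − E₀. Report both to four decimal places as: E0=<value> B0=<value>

d₁ = [ln(V₀/D) + (r + σ²/2)T] / (σ√T)
   = [ln(158.3634/112.4031) + (0.0782 + 0.5·0.1839²)·6.7132] / (0.1839·√6.7132)
   = [0.342801 + 0.638490] / 0.476482 = 2.059450
d₂ = d₁ − σ√T = 2.059450 − 0.476482 = 1.582967
N(d₁) = 0.980274,  N(d₂) = 0.943286,  e^(−rT) = 0.591572
E₀ = V₀·N(d₁) − D·e^(−rT)·N(d₂)
   = 158.3634·0.980274 − 112.4031·0.591572·0.943286 = 92.516283
B₀ = V₀ − E₀ = 158.3634 − 92.516283 = 65.847117

E0=92.5163 B0=65.8471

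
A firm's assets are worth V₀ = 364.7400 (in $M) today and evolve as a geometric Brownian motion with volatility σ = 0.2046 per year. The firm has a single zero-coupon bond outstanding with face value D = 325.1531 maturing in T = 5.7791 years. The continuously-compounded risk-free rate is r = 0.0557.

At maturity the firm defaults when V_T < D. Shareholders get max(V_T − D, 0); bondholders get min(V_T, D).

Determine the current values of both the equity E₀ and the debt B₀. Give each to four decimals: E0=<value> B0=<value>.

E0=143.6099 B0=221.1301

d₁ = [ln(V₀/D) + (r + σ²/2)T] / (σ√T)
   = [ln(364.7400/325.1531) + (0.0557 + 0.5·0.2046²)·5.7791] / (0.2046·√5.7791)
   = [0.114889 + 0.442856] / 0.491853 = 1.133965
d₂ = d₁ − σ√T = 1.133965 − 0.491853 = 0.642111
N(d₁) = 0.871595,  N(d₂) = 0.739599,  e^(−rT) = 0.724774
E₀ = V₀·N(d₁) − D·e^(−rT)·N(d₂)
   = 364.7400·0.871595 − 325.1531·0.724774·0.739599 = 143.609879
B₀ = V₀ − E₀ = 364.7400 − 143.609879 = 221.130121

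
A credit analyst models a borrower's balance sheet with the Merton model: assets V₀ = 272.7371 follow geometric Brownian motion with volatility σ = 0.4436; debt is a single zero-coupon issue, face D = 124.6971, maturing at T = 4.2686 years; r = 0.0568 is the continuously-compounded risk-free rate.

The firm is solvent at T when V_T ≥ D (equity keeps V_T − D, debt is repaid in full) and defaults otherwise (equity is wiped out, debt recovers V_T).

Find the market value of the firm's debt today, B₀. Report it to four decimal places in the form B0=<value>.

B0=88.6045

d₁ = [ln(V₀/D) + (r + σ²/2)T] / (σ√T)
   = [ln(272.7371/124.6971) + (0.0568 + 0.5·0.4436²)·4.2686] / (0.4436·√4.2686)
   = [0.782621 + 0.662446] / 0.916504 = 1.576717
d₂ = d₁ − σ√T = 1.576717 − 0.916504 = 0.660213
N(d₁) = 0.942570,  N(d₂) = 0.745441,  e^(−rT) = 0.784698
E₀ = V₀·N(d₁) − D·e^(−rT)·N(d₂)
   = 272.7371·0.942570 − 124.6971·0.784698·0.745441 = 184.132603
B₀ = V₀ − E₀ = 272.7371 − 184.132603 = 88.604497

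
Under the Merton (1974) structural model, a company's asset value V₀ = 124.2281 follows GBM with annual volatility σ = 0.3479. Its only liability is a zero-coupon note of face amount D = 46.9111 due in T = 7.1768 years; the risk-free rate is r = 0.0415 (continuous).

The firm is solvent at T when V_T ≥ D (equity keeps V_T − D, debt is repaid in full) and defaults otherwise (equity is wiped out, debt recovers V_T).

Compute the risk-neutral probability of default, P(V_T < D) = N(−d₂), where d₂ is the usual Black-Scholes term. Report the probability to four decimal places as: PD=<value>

d₁ = [ln(V₀/D) + (r + σ²/2)T] / (σ√T)
   = [ln(124.2281/46.9111) + (0.0415 + 0.5·0.3479²)·7.1768] / (0.3479·√7.1768)
   = [0.973865 + 0.732157] / 0.932008 = 1.830479
d₂ = d₁ − σ√T = 1.830479 − 0.932008 = 0.898471
risk-neutral PD = N(−d₂) = N(-0.898471) = 0.184467

PD=0.1845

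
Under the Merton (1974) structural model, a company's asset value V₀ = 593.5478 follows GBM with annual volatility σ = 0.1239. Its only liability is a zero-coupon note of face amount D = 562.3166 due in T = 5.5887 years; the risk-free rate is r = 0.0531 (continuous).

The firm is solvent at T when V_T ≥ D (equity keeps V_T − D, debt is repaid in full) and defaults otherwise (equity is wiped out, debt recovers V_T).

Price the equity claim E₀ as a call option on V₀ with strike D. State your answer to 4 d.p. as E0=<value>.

E0=183.7854

d₁ = [ln(V₀/D) + (r + σ²/2)T] / (σ√T)
   = [ln(593.5478/562.3166) + (0.0531 + 0.5·0.1239²)·5.5887] / (0.1239·√5.5887)
   = [0.054053 + 0.339657] / 0.292905 = 1.344154
d₂ = d₁ − σ√T = 1.344154 − 0.292905 = 1.051249
N(d₁) = 0.910551,  N(d₂) = 0.853428,  e^(−rT) = 0.743222
E₀ = V₀·N(d₁) − D·e^(−rT)·N(d₂)
   = 593.5478·0.910551 − 562.3166·0.743222·0.853428 = 183.785419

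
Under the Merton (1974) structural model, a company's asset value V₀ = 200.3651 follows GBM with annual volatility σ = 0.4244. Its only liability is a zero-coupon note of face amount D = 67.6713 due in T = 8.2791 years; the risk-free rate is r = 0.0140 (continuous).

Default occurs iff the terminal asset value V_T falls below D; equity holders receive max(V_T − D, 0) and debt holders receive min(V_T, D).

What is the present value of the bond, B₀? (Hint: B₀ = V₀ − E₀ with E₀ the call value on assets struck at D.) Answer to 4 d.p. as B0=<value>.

B0=50.0073

d₁ = [ln(V₀/D) + (r + σ²/2)T] / (σ√T)
   = [ln(200.3651/67.6713) + (0.0140 + 0.5·0.4244²)·8.2791] / (0.4244·√8.2791)
   = [1.085479 + 0.861504] / 1.221144 = 1.594392
d₂ = d₁ − σ√T = 1.594392 − 1.221144 = 0.373248
N(d₁) = 0.944576,  N(d₂) = 0.645518,  e^(−rT) = 0.890558
E₀ = V₀·N(d₁) − D·e^(−rT)·N(d₂)
   = 200.3651·0.944576 − 67.6713·0.890558·0.645518 = 150.357769
B₀ = V₀ − E₀ = 200.3651 − 150.357769 = 50.007331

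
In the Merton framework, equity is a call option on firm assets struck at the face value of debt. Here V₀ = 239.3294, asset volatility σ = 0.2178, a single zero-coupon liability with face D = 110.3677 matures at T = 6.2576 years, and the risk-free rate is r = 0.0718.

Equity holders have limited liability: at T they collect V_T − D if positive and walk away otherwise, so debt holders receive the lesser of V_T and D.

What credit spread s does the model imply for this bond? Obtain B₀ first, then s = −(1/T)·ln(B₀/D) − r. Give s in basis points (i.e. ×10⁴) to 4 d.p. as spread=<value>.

spread=6.6992

d₁ = [ln(V₀/D) + (r + σ²/2)T] / (σ√T)
   = [ln(239.3294/110.3677) + (0.0718 + 0.5·0.2178²)·6.2576] / (0.2178·√6.2576)
   = [0.774023 + 0.597716] / 0.544831 = 2.517734
d₂ = d₁ − σ√T = 2.517734 − 0.544831 = 1.972903
N(d₁) = 0.994094,  N(d₂) = 0.975747,  e^(−rT) = 0.638077
E₀ = V₀·N(d₁) − D·e^(−rT)·N(d₂)
   = 239.3294·0.994094 − 110.3677·0.638077·0.975747 = 169.200869
B₀ = V₀ − E₀ = 239.3294 − 169.200869 = 70.128531
spread = −(1/T)·ln(B₀/D) − r = −(1/6.2576)·ln(70.128531/110.3677) − 0.0718 = 0.00066992
in basis points: 0.00066992 × 10⁴ = 6.6992 bp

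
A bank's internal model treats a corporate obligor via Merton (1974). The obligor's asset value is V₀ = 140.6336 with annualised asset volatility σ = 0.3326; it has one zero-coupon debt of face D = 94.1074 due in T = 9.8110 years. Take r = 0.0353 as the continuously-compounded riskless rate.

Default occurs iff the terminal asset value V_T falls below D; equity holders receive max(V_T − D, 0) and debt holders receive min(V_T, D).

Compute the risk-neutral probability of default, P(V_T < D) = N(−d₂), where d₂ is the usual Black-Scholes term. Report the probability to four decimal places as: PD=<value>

PD=0.4219

d₁ = [ln(V₀/D) + (r + σ²/2)T] / (σ√T)
   = [ln(140.6336/94.1074) + (0.0353 + 0.5·0.3326²)·9.8110] / (0.3326·√9.8110)
   = [0.401721 + 0.888988] / 1.041787 = 1.238938
d₂ = d₁ − σ√T = 1.238938 − 1.041787 = 0.197151
risk-neutral PD = N(−d₂) = N(-0.197151) = 0.421855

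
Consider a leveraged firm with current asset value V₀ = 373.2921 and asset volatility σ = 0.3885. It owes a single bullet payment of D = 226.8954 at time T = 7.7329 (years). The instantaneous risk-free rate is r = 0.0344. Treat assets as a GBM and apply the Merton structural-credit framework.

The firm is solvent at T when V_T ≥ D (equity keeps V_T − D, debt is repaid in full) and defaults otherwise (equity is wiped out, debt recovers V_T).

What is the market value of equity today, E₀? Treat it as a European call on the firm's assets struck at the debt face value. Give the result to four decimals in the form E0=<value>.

d₁ = [ln(V₀/D) + (r + σ²/2)T] / (σ√T)
   = [ln(373.2921/226.8954) + (0.0344 + 0.5·0.3885²)·7.7329] / (0.3885·√7.7329)
   = [0.497872 + 0.849584] / 1.080344 = 1.247247
d₂ = d₁ − σ√T = 1.247247 − 1.080344 = 0.166902
N(d₁) = 0.893846,  N(d₂) = 0.566277,  e^(−rT) = 0.766430
E₀ = V₀·N(d₁) − D·e^(−rT)·N(d₂)
   = 373.2921·0.893846 − 226.8954·0.766430·0.566277 = 235.190638

E0=235.1906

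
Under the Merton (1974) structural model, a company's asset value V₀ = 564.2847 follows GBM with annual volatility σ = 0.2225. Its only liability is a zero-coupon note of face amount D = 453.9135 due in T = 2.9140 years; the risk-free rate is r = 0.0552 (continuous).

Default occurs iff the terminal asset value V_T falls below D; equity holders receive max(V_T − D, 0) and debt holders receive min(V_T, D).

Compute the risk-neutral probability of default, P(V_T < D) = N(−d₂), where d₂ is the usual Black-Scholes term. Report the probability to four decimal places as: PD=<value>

d₁ = [ln(V₀/D) + (r + σ²/2)T] / (σ√T)
   = [ln(564.2847/453.9135) + (0.0552 + 0.5·0.2225²)·2.9140] / (0.2225·√2.9140)
   = [0.217652 + 0.232983] / 0.379817 = 1.186454
d₂ = d₁ − σ√T = 1.186454 − 0.379817 = 0.806636
risk-neutral PD = N(−d₂) = N(-0.806636) = 0.209938

PD=0.2099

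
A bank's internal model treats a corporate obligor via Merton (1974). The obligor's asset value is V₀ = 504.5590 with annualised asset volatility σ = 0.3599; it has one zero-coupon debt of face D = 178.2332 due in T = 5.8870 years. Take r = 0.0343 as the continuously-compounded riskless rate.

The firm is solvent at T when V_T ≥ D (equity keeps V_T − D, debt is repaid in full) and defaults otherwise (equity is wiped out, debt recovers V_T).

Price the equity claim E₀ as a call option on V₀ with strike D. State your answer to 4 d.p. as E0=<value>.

d₁ = [ln(V₀/D) + (r + σ²/2)T] / (σ√T)
   = [ln(504.5590/178.2332) + (0.0343 + 0.5·0.3599²)·5.8870] / (0.3599·√5.8870)
   = [1.040592 + 0.583190] / 0.873230 = 1.859511
d₂ = d₁ − σ√T = 1.859511 − 0.873230 = 0.986281
N(d₁) = 0.968523,  N(d₂) = 0.838002,  e^(−rT) = 0.817157
E₀ = V₀·N(d₁) − D·e^(−rT)·N(d₂)
   = 504.5590·0.968523 − 178.2332·0.817157·0.838002 = 366.626389

E0=366.6264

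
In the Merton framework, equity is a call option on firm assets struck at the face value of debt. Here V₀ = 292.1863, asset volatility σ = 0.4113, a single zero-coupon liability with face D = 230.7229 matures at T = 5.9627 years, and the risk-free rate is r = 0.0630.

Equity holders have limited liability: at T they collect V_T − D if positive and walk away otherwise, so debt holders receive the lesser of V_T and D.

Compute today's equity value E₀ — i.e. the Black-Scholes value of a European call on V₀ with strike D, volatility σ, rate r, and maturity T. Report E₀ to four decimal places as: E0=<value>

d₁ = [ln(V₀/D) + (r + σ²/2)T] / (σ√T)
   = [ln(292.1863/230.7229) + (0.0630 + 0.5·0.4113²)·5.9627] / (0.4113·√5.9627)
   = [0.236174 + 0.879998] / 1.004339 = 1.111351
d₂ = d₁ − σ√T = 1.111351 − 1.004339 = 0.107012
N(d₁) = 0.866791,  N(d₂) = 0.542610,  e^(−rT) = 0.686843
E₀ = V₀·N(d₁) − D·e^(−rT)·N(d₂)
   = 292.1863·0.866791 − 230.7229·0.686843·0.542610 = 167.276915

E0=167.2769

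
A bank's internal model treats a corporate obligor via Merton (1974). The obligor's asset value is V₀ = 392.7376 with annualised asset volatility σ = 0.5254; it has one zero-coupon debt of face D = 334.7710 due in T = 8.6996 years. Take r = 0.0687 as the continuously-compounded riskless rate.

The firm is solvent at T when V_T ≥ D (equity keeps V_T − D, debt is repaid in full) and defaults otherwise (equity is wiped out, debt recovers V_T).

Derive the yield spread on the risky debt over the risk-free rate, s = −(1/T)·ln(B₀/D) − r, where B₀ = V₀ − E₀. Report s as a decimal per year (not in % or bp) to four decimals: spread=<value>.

d₁ = [ln(V₀/D) + (r + σ²/2)T] / (σ√T)
   = [ln(392.7376/334.7710) + (0.0687 + 0.5·0.5254²)·8.6996] / (0.5254·√8.6996)
   = [0.159695 + 1.798404] / 1.549672 = 1.263557
d₂ = d₁ − σ√T = 1.263557 − 1.549672 = -0.286115
N(d₁) = 0.896805,  N(d₂) = 0.387395,  e^(−rT) = 0.550096
E₀ = V₀·N(d₁) − D·e^(−rT)·N(d₂)
   = 392.7376·0.896805 − 334.7710·0.550096·0.387395 = 280.868019
B₀ = V₀ − E₀ = 392.7376 − 280.868019 = 111.869581
spread = −(1/T)·ln(B₀/D) − r = −(1/8.6996)·ln(111.869581/334.7710) − 0.0687 = 0.05729579

spread=0.0573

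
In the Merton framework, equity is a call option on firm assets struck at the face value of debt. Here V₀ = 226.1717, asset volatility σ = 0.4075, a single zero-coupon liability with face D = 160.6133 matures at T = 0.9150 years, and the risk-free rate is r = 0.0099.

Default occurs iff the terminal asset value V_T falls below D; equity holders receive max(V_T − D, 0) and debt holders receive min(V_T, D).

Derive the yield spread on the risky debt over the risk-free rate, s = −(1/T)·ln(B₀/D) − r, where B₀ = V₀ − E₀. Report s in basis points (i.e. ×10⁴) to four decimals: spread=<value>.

d₁ = [ln(V₀/D) + (r + σ²/2)T] / (σ√T)
   = [ln(226.1717/160.6133) + (0.0099 + 0.5·0.4075²)·0.9150] / (0.4075·√0.9150)
   = [0.342295 + 0.085029] / 0.389797 = 1.096274
d₂ = d₁ − σ√T = 1.096274 − 0.389797 = 0.706477
N(d₁) = 0.863521,  N(d₂) = 0.760054,  e^(−rT) = 0.990982
E₀ = V₀·N(d₁) − D·e^(−rT)·N(d₂)
   = 226.1717·0.863521 − 160.6133·0.990982·0.760054 = 74.329902
B₀ = V₀ − E₀ = 226.1717 − 74.329902 = 151.841798
spread = −(1/T)·ln(B₀/D) − r = −(1/0.9150)·ln(151.841798/160.6133) − 0.0099 = 0.05147753
in basis points: 0.05147753 × 10⁴ = 514.7753 bp

spread=514.7753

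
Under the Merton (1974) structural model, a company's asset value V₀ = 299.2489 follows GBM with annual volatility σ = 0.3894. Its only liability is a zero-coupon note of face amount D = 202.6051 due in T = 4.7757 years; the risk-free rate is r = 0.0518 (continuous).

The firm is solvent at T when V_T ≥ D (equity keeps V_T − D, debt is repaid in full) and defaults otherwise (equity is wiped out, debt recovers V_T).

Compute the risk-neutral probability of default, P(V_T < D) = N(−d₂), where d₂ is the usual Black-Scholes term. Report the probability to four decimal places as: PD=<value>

d₁ = [ln(V₀/D) + (r + σ²/2)T] / (σ√T)
   = [ln(299.2489/202.6051) + (0.0518 + 0.5·0.3894²)·4.7757] / (0.3894·√4.7757)
   = [0.390017 + 0.609457] / 0.850970 = 1.174510
d₂ = d₁ − σ√T = 1.174510 − 0.850970 = 0.323540
risk-neutral PD = N(−d₂) = N(-0.323540) = 0.373143

PD=0.3731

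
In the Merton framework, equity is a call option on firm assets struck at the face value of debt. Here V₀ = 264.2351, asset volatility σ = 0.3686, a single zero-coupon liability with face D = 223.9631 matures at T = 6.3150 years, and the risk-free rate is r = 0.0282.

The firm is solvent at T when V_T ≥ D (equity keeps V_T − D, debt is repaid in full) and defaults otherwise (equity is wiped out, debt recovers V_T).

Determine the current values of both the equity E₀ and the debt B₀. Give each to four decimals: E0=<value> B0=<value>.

d₁ = [ln(V₀/D) + (r + σ²/2)T] / (σ√T)
   = [ln(264.2351/223.9631) + (0.0282 + 0.5·0.3686²)·6.3150] / (0.3686·√6.3150)
   = [0.165358 + 0.607080] / 0.926279 = 0.833914
d₂ = d₁ − σ√T = 0.833914 − 0.926279 = -0.092365
N(d₁) = 0.797835,  N(d₂) = 0.463204,  e^(−rT) = 0.836873
E₀ = V₀·N(d₁) − D·e^(−rT)·N(d₂)
   = 264.2351·0.797835 − 223.9631·0.836873·0.463204 = 123.998404
B₀ = V₀ − E₀ = 264.2351 − 123.998404 = 140.236696

E0=123.9984 B0=140.2367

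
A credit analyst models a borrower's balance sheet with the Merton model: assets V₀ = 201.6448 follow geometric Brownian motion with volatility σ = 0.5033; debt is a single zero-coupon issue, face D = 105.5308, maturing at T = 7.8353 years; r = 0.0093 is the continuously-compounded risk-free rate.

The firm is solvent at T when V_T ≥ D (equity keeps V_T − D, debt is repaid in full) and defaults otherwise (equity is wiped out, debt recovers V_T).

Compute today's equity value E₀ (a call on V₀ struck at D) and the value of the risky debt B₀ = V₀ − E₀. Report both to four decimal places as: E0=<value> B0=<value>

E0=137.5056 B0=64.1392

d₁ = [ln(V₀/D) + (r + σ²/2)T] / (σ√T)
   = [ln(201.6448/105.5308) + (0.0093 + 0.5·0.5033²)·7.8353] / (0.5033·√7.8353)
   = [0.647505 + 1.065252] / 1.408818 = 1.215741
d₂ = d₁ − σ√T = 1.215741 − 1.408818 = -0.193077
N(d₁) = 0.887958,  N(d₂) = 0.423449,  e^(−rT) = 0.929723
E₀ = V₀·N(d₁) − D·e^(−rT)·N(d₂)
   = 201.6448·0.887958 − 105.5308·0.929723·0.423449 = 137.505641
B₀ = V₀ − E₀ = 201.6448 − 137.505641 = 64.139159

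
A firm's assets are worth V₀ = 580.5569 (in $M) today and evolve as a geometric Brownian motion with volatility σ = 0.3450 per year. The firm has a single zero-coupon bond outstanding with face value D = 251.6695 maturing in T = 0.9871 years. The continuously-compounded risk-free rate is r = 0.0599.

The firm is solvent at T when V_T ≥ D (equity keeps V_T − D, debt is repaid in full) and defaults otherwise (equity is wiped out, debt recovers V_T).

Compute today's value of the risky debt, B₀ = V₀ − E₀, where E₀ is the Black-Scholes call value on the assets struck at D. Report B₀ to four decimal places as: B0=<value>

B0=237.0428

d₁ = [ln(V₀/D) + (r + σ²/2)T] / (σ√T)
   = [ln(580.5569/251.6695) + (0.0599 + 0.5·0.3450²)·0.9871] / (0.3450·√0.9871)
   = [0.835871 + 0.117872] / 0.342768 = 2.782478
d₂ = d₁ − σ√T = 2.782478 − 0.342768 = 2.439711
N(d₁) = 0.997303,  N(d₂) = 0.992650,  e^(−rT) = 0.942587
E₀ = V₀·N(d₁) − D·e^(−rT)·N(d₂)
   = 580.5569·0.997303 − 251.6695·0.942587·0.992650 = 343.514090
B₀ = V₀ − E₀ = 580.5569 − 343.514090 = 237.042810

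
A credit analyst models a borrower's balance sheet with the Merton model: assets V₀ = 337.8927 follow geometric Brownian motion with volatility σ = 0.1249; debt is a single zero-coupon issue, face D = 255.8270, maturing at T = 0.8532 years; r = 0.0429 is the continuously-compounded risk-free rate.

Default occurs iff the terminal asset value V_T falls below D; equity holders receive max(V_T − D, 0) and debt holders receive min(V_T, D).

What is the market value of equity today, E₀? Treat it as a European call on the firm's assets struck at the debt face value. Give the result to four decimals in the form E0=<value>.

d₁ = [ln(V₀/D) + (r + σ²/2)T] / (σ√T)
   = [ln(337.8927/255.8270) + (0.0429 + 0.5·0.1249²)·0.8532] / (0.1249·√0.8532)
   = [0.278227 + 0.043257] / 0.115369 = 2.786582
d₂ = d₁ − σ√T = 2.786582 − 0.115369 = 2.671213
N(d₁) = 0.997337,  N(d₂) = 0.996221,  e^(−rT) = 0.964059
E₀ = V₀·N(d₁) − D·e^(−rT)·N(d₂)
   = 337.8927·0.997337 − 255.8270·0.964059·0.996221 = 91.292320

E0=91.2923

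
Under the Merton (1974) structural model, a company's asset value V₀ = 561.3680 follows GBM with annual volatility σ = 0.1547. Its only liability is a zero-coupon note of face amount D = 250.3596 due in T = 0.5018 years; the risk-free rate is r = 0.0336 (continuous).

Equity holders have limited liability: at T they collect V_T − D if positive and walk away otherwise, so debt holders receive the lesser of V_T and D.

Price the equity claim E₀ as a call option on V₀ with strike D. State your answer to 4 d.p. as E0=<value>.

d₁ = [ln(V₀/D) + (r + σ²/2)T] / (σ√T)
   = [ln(561.3680/250.3596) + (0.0336 + 0.5·0.1547²)·0.5018] / (0.1547·√0.5018)
   = [0.807478 + 0.022865] / 0.109586 = 7.577084
d₂ = d₁ − σ√T = 7.577084 − 0.109586 = 7.467498
N(d₁) = 1.000000,  N(d₂) = 1.000000,  e^(−rT) = 0.983281
E₀ = V₀·N(d₁) − D·e^(−rT)·N(d₂)
   = 561.3680·1.000000 − 250.3596·0.983281·1.000000 = 315.194197

E0=315.1942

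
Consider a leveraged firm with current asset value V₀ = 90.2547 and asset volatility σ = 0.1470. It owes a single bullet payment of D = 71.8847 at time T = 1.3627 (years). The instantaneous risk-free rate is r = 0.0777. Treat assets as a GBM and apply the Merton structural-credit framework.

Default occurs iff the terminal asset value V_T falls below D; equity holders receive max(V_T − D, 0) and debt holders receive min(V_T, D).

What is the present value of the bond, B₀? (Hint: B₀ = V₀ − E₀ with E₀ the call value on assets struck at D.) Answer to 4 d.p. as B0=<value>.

d₁ = [ln(V₀/D) + (r + σ²/2)T] / (σ√T)
   = [ln(90.2547/71.8847) + (0.0777 + 0.5·0.1470²)·1.3627] / (0.1470·√1.3627)
   = [0.227572 + 0.120605] / 0.171600 = 2.029004
d₂ = d₁ − σ√T = 2.029004 − 0.171600 = 1.857404
N(d₁) = 0.978771,  N(d₂) = 0.968373,  e^(−rT) = 0.899531
E₀ = V₀·N(d₁) − D·e^(−rT)·N(d₂)
   = 90.2547·0.978771 − 71.8847·0.899531·0.968373 = 25.721246
B₀ = V₀ − E₀ = 90.2547 − 25.721246 = 64.533454

B0=64.5335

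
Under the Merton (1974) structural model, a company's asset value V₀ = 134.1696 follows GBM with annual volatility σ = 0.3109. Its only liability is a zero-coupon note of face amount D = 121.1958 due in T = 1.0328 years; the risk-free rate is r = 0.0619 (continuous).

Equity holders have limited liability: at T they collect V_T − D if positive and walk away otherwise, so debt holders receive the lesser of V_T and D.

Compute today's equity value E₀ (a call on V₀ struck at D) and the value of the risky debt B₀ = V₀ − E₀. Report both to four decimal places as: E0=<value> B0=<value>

E0=27.8628 B0=106.3068

d₁ = [ln(V₀/D) + (r + σ²/2)T] / (σ√T)
   = [ln(134.1696/121.1958) + (0.0619 + 0.5·0.3109²)·1.0328] / (0.3109·√1.0328)
   = [0.101697 + 0.113845] / 0.315958 = 0.682187
d₂ = d₁ − σ√T = 0.682187 − 0.315958 = 0.366229
N(d₁) = 0.752440,  N(d₂) = 0.642903,  e^(−rT) = 0.938070
E₀ = V₀·N(d₁) − D·e^(−rT)·N(d₂)
   = 134.1696·0.752440 − 121.1958·0.938070·0.642903 = 27.862759
B₀ = V₀ − E₀ = 134.1696 − 27.862759 = 106.306841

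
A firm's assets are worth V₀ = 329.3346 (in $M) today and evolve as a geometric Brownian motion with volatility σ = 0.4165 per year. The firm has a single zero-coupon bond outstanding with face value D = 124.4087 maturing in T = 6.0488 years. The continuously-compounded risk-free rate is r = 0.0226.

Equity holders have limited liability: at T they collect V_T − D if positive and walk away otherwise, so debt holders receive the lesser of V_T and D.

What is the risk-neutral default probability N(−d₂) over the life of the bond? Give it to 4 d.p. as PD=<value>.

d₁ = [ln(V₀/D) + (r + σ²/2)T] / (σ√T)
   = [ln(329.3346/124.4087) + (0.0226 + 0.5·0.4165²)·6.0488] / (0.4165·√6.0488)
   = [0.973502 + 0.661352] / 1.024353 = 1.595988
d₂ = d₁ − σ√T = 1.595988 − 1.024353 = 0.571635
risk-neutral PD = N(−d₂) = N(-0.571635) = 0.283785

PD=0.2838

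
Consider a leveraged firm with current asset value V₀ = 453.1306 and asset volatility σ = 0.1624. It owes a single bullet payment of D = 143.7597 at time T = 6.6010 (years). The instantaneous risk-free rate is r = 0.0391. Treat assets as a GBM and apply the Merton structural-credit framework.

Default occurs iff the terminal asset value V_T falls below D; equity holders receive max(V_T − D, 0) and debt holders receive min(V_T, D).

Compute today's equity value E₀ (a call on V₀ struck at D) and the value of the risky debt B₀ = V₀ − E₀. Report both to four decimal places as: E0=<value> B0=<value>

E0=342.0825 B0=111.0481

d₁ = [ln(V₀/D) + (r + σ²/2)T] / (σ√T)
   = [ln(453.1306/143.7597) + (0.0391 + 0.5·0.1624²)·6.6010] / (0.1624·√6.6010)
   = [1.148037 + 0.345146] / 0.417245 = 3.578674
d₂ = d₁ − σ√T = 3.578674 − 0.417245 = 3.161429
N(d₁) = 0.999827,  N(d₂) = 0.999215,  e^(−rT) = 0.772519
E₀ = V₀·N(d₁) − D·e^(−rT)·N(d₂)
   = 453.1306·0.999827 − 143.7597·0.772519·0.999215 = 342.082483
B₀ = V₀ − E₀ = 453.1306 − 342.082483 = 111.048117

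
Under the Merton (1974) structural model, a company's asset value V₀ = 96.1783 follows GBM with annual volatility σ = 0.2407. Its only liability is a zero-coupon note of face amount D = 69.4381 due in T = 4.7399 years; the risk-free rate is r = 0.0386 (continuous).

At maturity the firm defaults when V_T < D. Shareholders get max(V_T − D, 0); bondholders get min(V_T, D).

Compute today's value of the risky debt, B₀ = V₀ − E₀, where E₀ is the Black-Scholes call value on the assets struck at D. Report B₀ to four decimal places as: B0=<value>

d₁ = [ln(V₀/D) + (r + σ²/2)T] / (σ√T)
   = [ln(96.1783/69.4381) + (0.0386 + 0.5·0.2407²)·4.7399] / (0.2407·√4.7399)
   = [0.325768 + 0.320267] / 0.524035 = 1.232807
d₂ = d₁ − σ√T = 1.232807 − 0.524035 = 0.708772
N(d₁) = 0.891176,  N(d₂) = 0.760767,  e^(−rT) = 0.832801
E₀ = V₀·N(d₁) − D·e^(−rT)·N(d₂)
   = 96.1783·0.891176 − 69.4381·0.832801·0.760767 = 41.718068
B₀ = V₀ − E₀ = 96.1783 − 41.718068 = 54.460232

B0=54.4602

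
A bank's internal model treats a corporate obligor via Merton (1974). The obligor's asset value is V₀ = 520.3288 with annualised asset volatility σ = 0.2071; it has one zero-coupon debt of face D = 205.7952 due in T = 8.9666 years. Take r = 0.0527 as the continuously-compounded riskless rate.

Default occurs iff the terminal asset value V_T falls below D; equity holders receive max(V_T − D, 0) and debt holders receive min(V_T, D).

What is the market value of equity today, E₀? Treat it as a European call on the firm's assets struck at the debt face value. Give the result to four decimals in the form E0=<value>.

E0=392.6707

d₁ = [ln(V₀/D) + (r + σ²/2)T] / (σ√T)
   = [ln(520.3288/205.7952) + (0.0527 + 0.5·0.2071²)·8.9666] / (0.2071·√8.9666)
   = [0.927579 + 0.664830] / 0.620146 = 2.567798
d₂ = d₁ − σ√T = 2.567798 − 0.620146 = 1.947652
N(d₁) = 0.994883,  N(d₂) = 0.974272,  e^(−rT) = 0.623417
E₀ = V₀·N(d₁) − D·e^(−rT)·N(d₂)
   = 520.3288·0.994883 − 205.7952·0.623417·0.974272 = 392.670743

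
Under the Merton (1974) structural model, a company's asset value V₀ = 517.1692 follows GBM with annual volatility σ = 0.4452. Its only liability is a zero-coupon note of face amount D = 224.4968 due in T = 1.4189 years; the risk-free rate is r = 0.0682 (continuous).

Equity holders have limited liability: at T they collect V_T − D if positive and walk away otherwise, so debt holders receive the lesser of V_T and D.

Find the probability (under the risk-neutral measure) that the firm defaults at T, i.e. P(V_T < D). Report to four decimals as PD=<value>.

PD=0.0680

d₁ = [ln(V₀/D) + (r + σ²/2)T] / (σ√T)
   = [ln(517.1692/224.4968) + (0.0682 + 0.5·0.4452²)·1.4189] / (0.4452·√1.4189)
   = [0.834509 + 0.237384] / 0.530312 = 2.021251
d₂ = d₁ − σ√T = 2.021251 − 0.530312 = 1.490940
risk-neutral PD = N(−d₂) = N(-1.490940) = 0.067989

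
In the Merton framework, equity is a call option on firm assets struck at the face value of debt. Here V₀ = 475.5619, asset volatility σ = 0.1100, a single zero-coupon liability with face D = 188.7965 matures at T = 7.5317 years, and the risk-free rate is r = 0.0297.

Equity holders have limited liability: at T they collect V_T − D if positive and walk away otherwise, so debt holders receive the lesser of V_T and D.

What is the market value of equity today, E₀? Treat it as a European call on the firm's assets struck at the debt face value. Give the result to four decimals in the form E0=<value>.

d₁ = [ln(V₀/D) + (r + σ²/2)T] / (σ√T)
   = [ln(475.5619/188.7965) + (0.0297 + 0.5·0.1100²)·7.5317] / (0.1100·√7.5317)
   = [0.923827 + 0.269258] / 0.301883 = 3.952141
d₂ = d₁ − σ√T = 3.952141 − 0.301883 = 3.650258
N(d₁) = 0.999961,  N(d₂) = 0.999869,  e^(−rT) = 0.799562
E₀ = V₀·N(d₁) − D·e^(−rT)·N(d₂)
   = 475.5619·0.999961 − 188.7965·0.799562·0.999869 = 324.608792

E0=324.6088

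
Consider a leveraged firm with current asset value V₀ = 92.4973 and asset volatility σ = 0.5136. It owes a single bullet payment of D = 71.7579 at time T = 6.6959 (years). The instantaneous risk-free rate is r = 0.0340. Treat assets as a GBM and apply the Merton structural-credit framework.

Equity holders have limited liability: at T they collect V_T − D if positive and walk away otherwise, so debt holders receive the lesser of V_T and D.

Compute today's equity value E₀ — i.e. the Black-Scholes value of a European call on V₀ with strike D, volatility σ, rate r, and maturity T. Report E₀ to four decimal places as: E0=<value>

E0=56.6267

d₁ = [ln(V₀/D) + (r + σ²/2)T] / (σ√T)
   = [ln(92.4973/71.7579) + (0.0340 + 0.5·0.5136²)·6.6959] / (0.5136·√6.6959)
   = [0.253882 + 1.110799] / 1.329014 = 1.026837
d₂ = d₁ − σ√T = 1.026837 − 1.329014 = -0.302177
N(d₁) = 0.847751,  N(d₂) = 0.381259,  e^(−rT) = 0.796395
E₀ = V₀·N(d₁) − D·e^(−rT)·N(d₂)
   = 92.4973·0.847751 − 71.7579·0.796395·0.381259 = 56.626699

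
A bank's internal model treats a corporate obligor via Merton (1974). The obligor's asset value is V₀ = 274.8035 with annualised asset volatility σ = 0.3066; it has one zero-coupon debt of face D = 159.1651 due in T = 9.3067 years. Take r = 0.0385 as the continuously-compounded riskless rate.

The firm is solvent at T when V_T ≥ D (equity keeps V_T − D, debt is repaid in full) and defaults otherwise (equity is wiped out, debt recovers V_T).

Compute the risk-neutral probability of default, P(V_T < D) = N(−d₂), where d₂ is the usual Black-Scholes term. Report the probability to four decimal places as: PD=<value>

d₁ = [ln(V₀/D) + (r + σ²/2)T] / (σ√T)
   = [ln(274.8035/159.1651) + (0.0385 + 0.5·0.3066²)·9.3067] / (0.3066·√9.3067)
   = [0.546114 + 0.795739] / 0.935341 = 1.434614
d₂ = d₁ − σ√T = 1.434614 − 0.935341 = 0.499273
risk-neutral PD = N(−d₂) = N(-0.499273) = 0.308793

PD=0.3088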